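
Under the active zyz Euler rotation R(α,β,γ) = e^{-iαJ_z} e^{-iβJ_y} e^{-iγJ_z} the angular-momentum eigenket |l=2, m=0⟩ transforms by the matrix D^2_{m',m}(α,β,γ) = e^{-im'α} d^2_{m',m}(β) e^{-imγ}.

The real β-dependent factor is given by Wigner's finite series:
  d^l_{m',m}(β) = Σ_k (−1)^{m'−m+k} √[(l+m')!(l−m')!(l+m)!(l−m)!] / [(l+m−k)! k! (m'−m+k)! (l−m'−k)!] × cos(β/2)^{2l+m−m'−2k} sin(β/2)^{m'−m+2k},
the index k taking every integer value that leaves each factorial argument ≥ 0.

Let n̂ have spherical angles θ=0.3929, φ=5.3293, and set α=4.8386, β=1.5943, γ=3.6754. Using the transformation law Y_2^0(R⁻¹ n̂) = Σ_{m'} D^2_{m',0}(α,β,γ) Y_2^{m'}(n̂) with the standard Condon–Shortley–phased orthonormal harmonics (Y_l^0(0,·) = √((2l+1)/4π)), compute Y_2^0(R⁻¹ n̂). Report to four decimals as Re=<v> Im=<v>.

Need the full column D^2_{m',0} for m'=−2..2 at α=4.8386, β=1.5943, γ=3.6754.
cos(β/2)=0.698748, sin(β/2)=0.715368
d^2_{-2,0}: single k=2 term ⇒ +0.612034;  D = -0.592639-0.152856i
d^2_{-1,0}: k∈[1..2] ⇒ +0.597816 -0.626591 = -0.028775;  D = -0.003622+0.028547i
d^2_{0,0}: k∈[0..2] ⇒ +0.238387 -0.999448 +0.261889 = -0.499172;  D = -0.499172+0.000000i
d^2_{1,0}: k∈[0..1] ⇒ -0.597816 +0.626591 = +0.028775;  D = +0.003622+0.028547i
d^2_{2,0}: single k=0 term ⇒ +0.612034;  D = -0.592639+0.152856i
Y_2^{m'}(θ=0.3929,φ=5.3293) and Σ D·Y over m':
  (-0.5926-0.1529i)·(-0.0187+0.0534i)  (-0.0036+0.0285i)·(+0.1581+0.2229i)  (-0.4992+0.0000i)·(+0.4921+0.0000i)  (+0.0036+0.0285i)·(-0.1581+0.2229i)  (-0.5926+0.1529i)·(-0.0187-0.0534i)
Y_2^0(R⁻¹ n̂) = -0.220977+0.000000i

Re=-0.2210 Im=0.0000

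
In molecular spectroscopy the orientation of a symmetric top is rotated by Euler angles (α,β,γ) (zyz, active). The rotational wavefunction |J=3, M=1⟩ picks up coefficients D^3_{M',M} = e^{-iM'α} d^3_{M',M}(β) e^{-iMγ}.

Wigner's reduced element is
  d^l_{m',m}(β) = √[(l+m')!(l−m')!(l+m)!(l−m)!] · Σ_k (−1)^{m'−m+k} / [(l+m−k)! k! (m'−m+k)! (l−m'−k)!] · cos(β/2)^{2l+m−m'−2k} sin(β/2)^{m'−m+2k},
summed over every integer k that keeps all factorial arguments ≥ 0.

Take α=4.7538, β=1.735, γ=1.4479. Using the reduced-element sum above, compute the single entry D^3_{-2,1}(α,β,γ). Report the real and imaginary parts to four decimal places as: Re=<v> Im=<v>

D^3_{-2,1}(4.7538,1.735,1.4479) = e^{-i·-2·4.7538}·d^3_{-2,1}(1.735)·e^{-i·1·1.4479}. Compute d first:
c=cos(1.735/2)=0.646735, s=sin(1.735/2)=0.762714; N=√[1·120·24·2]=75.894664
k∈{3,4} keeps every argument non-negative
  k=3: (−1)^0·75.8947/(12)·0.6467^3·0.7627^3 = +0.759094
  k=4: (−1)^1·75.8947/(24)·0.6467^1·0.7627^5 = -0.527882
d^3_{-2,1}(1.735) = +0.759094 -0.527882 = +0.231213
Attach z-rotation phases: D = e^{-i(-2)(4.7538)}·(+0.231213)·e^{-i(1)(1.4479)} = -0.047230+0.226337i

Re=-0.0472 Im=0.2263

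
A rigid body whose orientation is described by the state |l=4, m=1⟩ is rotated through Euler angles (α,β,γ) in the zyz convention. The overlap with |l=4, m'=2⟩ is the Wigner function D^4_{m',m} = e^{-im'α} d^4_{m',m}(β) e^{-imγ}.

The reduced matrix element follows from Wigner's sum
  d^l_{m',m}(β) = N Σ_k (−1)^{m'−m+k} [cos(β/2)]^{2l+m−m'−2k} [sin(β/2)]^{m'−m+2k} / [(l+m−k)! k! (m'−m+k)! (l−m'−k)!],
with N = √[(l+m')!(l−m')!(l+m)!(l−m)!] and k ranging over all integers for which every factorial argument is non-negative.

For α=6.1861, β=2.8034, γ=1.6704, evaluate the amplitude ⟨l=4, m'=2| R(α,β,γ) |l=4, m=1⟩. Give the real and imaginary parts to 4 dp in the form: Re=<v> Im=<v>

D^4_{2,1}(6.1861,2.8034,1.6704) = e^{-i·2·6.1861}·d^4_{2,1}(2.8034)·e^{-i·1·1.6704}. Compute d first:
c=cos(2.8034/2)=0.168292, s=sin(2.8034/2)=0.985737; N=√[720·2·120·6]=1018.233765
k: max(0,(1)−(2))=0 … min(4+(1),4−(2))=2
  k=0: (−1)^1·1018.2338/(240)·0.1683^7·0.9857^1 = -0.000016
  k=1: (−1)^2·1018.2338/(48)·0.1683^5·0.9857^3 = +0.002743
  k=2: (−1)^3·1018.2338/(72)·0.1683^3·0.9857^5 = -0.062735
d^4_{2,1}(2.8034) = -0.000016 +0.002743 -0.062735 = -0.060008
D = (+0.981208+0.192953i)·(-0.060008)·(-0.099439-0.995044i) = -0.005666+0.059740i

Re=-0.0057 Im=0.0597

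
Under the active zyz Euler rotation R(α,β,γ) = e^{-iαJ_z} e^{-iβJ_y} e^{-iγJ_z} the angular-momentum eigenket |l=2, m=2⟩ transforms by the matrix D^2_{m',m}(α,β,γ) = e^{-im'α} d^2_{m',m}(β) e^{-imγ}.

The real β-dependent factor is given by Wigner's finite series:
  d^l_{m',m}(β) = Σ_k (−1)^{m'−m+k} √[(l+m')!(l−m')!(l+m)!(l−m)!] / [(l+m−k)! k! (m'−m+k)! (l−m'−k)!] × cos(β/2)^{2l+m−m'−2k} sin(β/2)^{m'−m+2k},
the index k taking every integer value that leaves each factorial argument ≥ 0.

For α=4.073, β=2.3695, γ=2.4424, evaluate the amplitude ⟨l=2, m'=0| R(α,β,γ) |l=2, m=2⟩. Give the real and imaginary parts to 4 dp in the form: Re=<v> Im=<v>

Re=0.0511 Im=0.2936

First d^2_{0,2}(β=2.3695), then the phase factors e^{-i(0)α} and e^{-i(2)γ}:
Half-angle: c=0.376529, s=0.926405. N=√(2·2·24·1)=9.797959
k∈{2} keeps every argument non-negative
  k=2: (−1)^0·9.7980/(4)·0.3765^2·0.9264^2 = +0.298039
d^2_{0,2}(2.3695) = +0.298039
D = (+1.000000+0.000000i)·(+0.298039)·(+0.171558+0.985174i) = +0.051131+0.293621i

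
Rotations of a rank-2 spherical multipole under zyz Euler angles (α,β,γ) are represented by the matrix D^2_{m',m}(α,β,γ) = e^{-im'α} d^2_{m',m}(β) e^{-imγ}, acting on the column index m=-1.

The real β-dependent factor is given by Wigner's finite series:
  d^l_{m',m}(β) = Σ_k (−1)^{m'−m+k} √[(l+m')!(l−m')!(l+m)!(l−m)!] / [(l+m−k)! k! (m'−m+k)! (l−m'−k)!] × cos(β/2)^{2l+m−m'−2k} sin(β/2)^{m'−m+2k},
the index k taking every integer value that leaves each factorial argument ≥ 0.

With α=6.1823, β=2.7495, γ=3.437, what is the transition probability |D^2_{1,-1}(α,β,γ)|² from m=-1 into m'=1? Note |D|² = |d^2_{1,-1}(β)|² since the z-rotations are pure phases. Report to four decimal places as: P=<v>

P=0.6659

D^2_{1,-1}(6.1823,2.7495,3.437) = e^{-i·1·6.1823}·d^2_{1,-1}(2.7495)·e^{-i·-1·3.437}. Compute d first:
With c≡cos(β/2)=0.194793 and s≡sin(β/2)=0.980844, N=[6·1·1·6]^{1/2}=6.000000
k: max(0,(-1)−(1))=0 … min(2+(-1),2−(1))=1
  k=0: (−1)^2·6.0000/(2)·0.1948^2·0.9808^2 = +0.109514
  k=1: (−1)^3·6.0000/(6)·0.1948^0·0.9808^4 = -0.925551
d^2_{1,-1}(2.7495) = +0.109514 -0.925551 = -0.816038
|D^2_{1,-1}|² = |d^2_{1,-1}(β)|² = (-0.816038)² = 0.665917 (the z-rotation phases have unit modulus)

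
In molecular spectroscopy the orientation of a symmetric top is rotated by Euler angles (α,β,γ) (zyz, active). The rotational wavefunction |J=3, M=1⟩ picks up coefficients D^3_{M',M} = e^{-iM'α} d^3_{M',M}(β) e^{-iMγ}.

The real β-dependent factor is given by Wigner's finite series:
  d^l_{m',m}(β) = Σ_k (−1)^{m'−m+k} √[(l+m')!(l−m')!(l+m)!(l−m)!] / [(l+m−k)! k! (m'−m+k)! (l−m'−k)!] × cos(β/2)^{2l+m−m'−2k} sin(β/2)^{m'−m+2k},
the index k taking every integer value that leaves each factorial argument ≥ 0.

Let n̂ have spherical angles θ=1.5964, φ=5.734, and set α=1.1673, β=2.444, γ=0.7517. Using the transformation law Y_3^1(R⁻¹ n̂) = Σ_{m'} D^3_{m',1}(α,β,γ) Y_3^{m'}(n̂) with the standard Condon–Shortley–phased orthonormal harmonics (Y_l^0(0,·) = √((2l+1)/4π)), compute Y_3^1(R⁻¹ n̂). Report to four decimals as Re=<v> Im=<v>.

Need the full column D^3_{m',1} for m'=−3..3 at α=1.1673, β=2.444, γ=0.7517.
cos(β/2)=0.341767, sin(β/2)=0.939785
d^3_{-3,1}: single k=4 term ⇒ +0.352874;  D = -0.326189+0.134613i
d^3_{-2,1}: k∈[3..4] ⇒ +0.209558 -0.792268 = -0.582709;  D = +0.007053-0.582667i
d^3_{-1,1}: k∈[2..4] ⇒ +0.072298 -0.728893 +0.688923 = +0.032328;  D = +0.029576+0.013052i
d^3_{0,1}: k∈[1..3] ⇒ +0.015180 -0.344340 +0.867886 = +0.538726;  D = +0.393555-0.367886i
d^3_{1,1}: k∈[0..2] ⇒ +0.001594 -0.096398 +0.546669 = +0.451865;  D = -0.154181-0.424748i
d^3_{2,1}: k∈[0..1] ⇒ -0.013857 +0.209558 = +0.195701;  D = -0.195402-0.010815i
d^3_{3,1}: single k=0 term ⇒ +0.046668;  D = -0.020668+0.041842i
Y_3^{m'}(θ=1.5964,φ=5.734) and Σ D·Y over m':
  (-0.3262+0.1346i)·(-0.0320+0.4156i)  (+0.0071-0.5827i)·(-0.0119-0.0233i)  (+0.0296+0.0131i)·(-0.2747-0.1681i)  (+0.3936-0.3679i)·(+0.0286+0.0000i)  (-0.1542-0.4247i)·(+0.2747-0.1681i)  (-0.1954-0.0108i)·(-0.0119+0.0233i)  (-0.0207+0.0418i)·(+0.0320+0.4156i)
Y_3^1(R⁻¹ n̂) = -0.183046-0.254602i

Re=-0.1830 Im=-0.2546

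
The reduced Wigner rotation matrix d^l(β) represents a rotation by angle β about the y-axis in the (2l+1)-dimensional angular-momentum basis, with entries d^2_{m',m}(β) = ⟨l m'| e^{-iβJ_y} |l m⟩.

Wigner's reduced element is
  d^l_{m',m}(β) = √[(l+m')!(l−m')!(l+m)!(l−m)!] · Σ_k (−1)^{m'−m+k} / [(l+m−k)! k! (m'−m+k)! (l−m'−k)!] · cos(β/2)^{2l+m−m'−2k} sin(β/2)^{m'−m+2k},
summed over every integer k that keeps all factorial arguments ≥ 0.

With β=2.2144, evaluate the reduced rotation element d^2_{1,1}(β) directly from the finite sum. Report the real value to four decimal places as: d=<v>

d^2_{1,1}(β=2.2144) via Wigner's sum:
Half-angle: c=0.447168, s=0.894450. N=√(6·1·6·1)=6.000000
The bounds max(0,m−m')=0 and min(l+m,l−m')=1 give 2 terms
  k=0: (−1)^0·6.0000/(6)·0.4472^4·0.8945^0 = +0.039984
  k=1: (−1)^1·6.0000/(2)·0.4472^2·0.8945^2 = -0.479926
d^2_{1,1}(2.2144) = +0.039984 -0.479926 = -0.439943

d=-0.4399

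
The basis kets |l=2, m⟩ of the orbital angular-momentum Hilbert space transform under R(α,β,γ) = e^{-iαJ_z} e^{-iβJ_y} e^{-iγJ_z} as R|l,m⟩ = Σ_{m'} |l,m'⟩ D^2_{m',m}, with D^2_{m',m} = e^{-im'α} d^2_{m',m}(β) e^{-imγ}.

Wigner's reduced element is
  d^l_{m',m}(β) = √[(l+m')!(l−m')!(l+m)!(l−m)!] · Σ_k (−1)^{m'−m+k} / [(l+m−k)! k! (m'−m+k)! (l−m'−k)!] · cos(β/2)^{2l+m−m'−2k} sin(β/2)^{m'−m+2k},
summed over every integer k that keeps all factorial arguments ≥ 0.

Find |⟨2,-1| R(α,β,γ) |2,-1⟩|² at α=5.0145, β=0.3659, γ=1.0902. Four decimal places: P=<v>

P=0.7037

D^2_{-1,-1}(5.0145,0.3659,1.0902) = e^{-i·-1·5.0145}·d^2_{-1,-1}(0.3659)·e^{-i·-1·1.0902}. Compute d first:
Half-angle: c=0.983311, s=0.181931. N=√(1·6·1·6)=6.000000
k: max(0,(-1)−(-1))=0 … min(2+(-1),2−(-1))=1
  k=0: (−1)^0·6.0000/(6)·0.9833^4·0.1819^0 = +0.934898
  k=1: (−1)^1·6.0000/(2)·0.9833^2·0.1819^2 = -0.096010
d^2_{-1,-1}(0.3659) = +0.934898 -0.096010 = +0.838887
|D^2_{-1,-1}|² = |d^2_{-1,-1}(β)|² = (+0.838887)² = 0.703732 (the z-rotation phases have unit modulus)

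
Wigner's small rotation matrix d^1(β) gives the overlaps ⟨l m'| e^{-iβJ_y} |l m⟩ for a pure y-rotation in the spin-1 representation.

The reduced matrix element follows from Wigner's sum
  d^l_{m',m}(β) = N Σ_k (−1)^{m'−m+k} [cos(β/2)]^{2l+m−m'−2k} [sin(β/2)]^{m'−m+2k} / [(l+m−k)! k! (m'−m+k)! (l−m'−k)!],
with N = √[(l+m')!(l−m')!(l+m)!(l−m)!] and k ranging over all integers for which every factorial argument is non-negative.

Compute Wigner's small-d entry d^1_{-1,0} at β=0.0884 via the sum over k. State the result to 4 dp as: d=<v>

d=0.0624

d^1_{-1,0}(β=0.0884) via Wigner's sum:
c=cos(0.0884/2)=0.999023, s=sin(0.0884/2)=0.044186; N=√[1·2·1·1]=1.414214
k: max(0,(0)−(-1))=1 … min(1+(0),1−(-1))=1
  k=1: (−1)^0·1.4142/(1)·0.9990^1·0.0442^1 = +0.062427
d^1_{-1,0}(0.0884) = +0.062427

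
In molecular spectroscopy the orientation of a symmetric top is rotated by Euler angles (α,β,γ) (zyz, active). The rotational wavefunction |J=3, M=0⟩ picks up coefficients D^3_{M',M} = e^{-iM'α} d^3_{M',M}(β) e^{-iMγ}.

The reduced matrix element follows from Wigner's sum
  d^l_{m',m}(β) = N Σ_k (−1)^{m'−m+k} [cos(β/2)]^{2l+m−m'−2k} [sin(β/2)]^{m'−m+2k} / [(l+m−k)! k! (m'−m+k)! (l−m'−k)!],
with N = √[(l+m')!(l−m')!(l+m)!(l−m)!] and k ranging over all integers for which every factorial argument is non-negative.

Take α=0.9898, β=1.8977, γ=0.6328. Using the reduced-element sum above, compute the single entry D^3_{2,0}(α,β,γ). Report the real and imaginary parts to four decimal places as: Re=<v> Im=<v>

Split into d^3_{2,0}(β=1.8977) × two z-phases.
Half-angle: c=0.582618, s=0.812746. N=√(120·1·6·6)=65.726707
Admissible k: 0..1 (factorial args all ≥0)
  k=0: (−1)^2·65.7267/(12)·0.5826^4·0.8127^2 = +0.416875
  k=1: (−1)^3·65.7267/(12)·0.5826^2·0.8127^4 = -0.811238
d^3_{2,0}(1.8977) = +0.416875 -0.811238 = -0.394362
D = (-0.397512-0.917597i)·(-0.394362)·(+1.000000+0.000000i) = +0.156764+0.361865i

Re=0.1568 Im=0.3619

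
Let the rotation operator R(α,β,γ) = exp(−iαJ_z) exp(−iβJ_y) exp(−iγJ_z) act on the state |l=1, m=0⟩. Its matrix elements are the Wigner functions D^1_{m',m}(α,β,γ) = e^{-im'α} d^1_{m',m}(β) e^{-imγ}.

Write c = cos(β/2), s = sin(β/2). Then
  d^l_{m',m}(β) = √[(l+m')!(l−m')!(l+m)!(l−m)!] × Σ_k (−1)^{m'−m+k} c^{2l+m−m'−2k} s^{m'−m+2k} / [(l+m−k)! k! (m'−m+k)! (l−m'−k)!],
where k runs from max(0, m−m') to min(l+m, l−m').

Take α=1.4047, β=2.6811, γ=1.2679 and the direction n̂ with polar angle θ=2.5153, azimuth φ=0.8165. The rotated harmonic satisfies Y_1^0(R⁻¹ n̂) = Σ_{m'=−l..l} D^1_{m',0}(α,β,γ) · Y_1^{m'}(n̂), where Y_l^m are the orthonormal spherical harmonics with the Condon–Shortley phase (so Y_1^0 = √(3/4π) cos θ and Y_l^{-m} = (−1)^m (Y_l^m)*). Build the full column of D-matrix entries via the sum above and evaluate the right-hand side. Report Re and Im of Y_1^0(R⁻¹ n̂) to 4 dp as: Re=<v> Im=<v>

Re=0.4605 Im=0.0000

Need the full column D^1_{m',0} for m'=−1..1 at α=1.4047, β=2.6811, γ=1.2679.
cos(β/2)=0.228217, sin(β/2)=0.973610
d^1_{-1,0}: single k=1 term ⇒ +0.314231;  D = +0.051953+0.309906i
d^1_{0,0}: k∈[0..1] ⇒ +0.052083 -0.947917 = -0.895834;  D = -0.895834+0.000000i
d^1_{1,0}: single k=0 term ⇒ -0.314231;  D = -0.051953+0.309906i
Y_1^{m'}(θ=2.5153,φ=0.8165) and Σ D·Y over m':
  (+0.0520+0.3099i)·(+0.1387-0.1476i)  (-0.8958+0.0000i)·(-0.3959+0.0000i)  (-0.0520+0.3099i)·(-0.1387-0.1476i)
Y_1^0(R⁻¹ n̂) = +0.460513+0.000000i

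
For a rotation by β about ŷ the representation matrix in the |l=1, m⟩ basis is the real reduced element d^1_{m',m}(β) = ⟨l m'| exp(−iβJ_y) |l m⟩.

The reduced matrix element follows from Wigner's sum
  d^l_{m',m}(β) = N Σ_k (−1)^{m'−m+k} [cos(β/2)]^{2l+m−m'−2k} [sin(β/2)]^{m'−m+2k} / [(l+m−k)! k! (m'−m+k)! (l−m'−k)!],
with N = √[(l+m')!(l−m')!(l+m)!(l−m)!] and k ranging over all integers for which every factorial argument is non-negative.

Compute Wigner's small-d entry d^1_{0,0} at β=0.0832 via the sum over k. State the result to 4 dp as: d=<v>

d=0.9965

d^1_{0,0}(β=0.0832) via Wigner's sum:
Half-angle: c=0.999135, s=0.041588. N=√(1·1·1·1)=1.000000
The bounds max(0,m−m')=0 and min(l+m,l−m')=1 give 2 terms
  k=0: (−1)^0·1.0000/(1)·0.9991^2·0.0416^0 = +0.998270
  k=1: (−1)^1·1.0000/(1)·0.9991^0·0.0416^2 = -0.001730
d^1_{0,0}(0.0832) = +0.998270 -0.001730 = +0.996541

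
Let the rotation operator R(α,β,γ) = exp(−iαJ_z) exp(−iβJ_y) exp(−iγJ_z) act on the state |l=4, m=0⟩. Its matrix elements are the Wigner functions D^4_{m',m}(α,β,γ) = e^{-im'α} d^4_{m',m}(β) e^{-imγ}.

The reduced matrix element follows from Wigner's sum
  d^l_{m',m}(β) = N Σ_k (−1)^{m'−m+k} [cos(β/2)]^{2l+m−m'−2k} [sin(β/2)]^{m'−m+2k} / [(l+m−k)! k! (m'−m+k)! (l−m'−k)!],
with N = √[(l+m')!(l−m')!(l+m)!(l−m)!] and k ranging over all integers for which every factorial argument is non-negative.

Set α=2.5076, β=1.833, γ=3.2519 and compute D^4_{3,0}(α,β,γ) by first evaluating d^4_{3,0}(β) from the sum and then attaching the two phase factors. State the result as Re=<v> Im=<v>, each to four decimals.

Re=0.1123 Im=-0.3266

First d^4_{3,0}(β=1.833), then the phase factors e^{-i(3)α} and e^{-i(0)γ}:
c=cos(1.833/2)=0.608601, s=sin(1.833/2)=0.793476; N=√[5040·1·24·24]=1703.830978
k∈{0,1} keeps every argument non-negative
  k=0: (−1)^3·1703.8310/(144)·0.6086^5·0.7935^3 = -0.493548
  k=1: (−1)^4·1703.8310/(144)·0.6086^3·0.7935^5 = +0.838942
d^4_{3,0}(1.833) = -0.493548 +0.838942 = +0.345394
D = (+0.325161-0.945659i)·(+0.345394)·(+1.000000+0.000000i) = +0.112309-0.326625i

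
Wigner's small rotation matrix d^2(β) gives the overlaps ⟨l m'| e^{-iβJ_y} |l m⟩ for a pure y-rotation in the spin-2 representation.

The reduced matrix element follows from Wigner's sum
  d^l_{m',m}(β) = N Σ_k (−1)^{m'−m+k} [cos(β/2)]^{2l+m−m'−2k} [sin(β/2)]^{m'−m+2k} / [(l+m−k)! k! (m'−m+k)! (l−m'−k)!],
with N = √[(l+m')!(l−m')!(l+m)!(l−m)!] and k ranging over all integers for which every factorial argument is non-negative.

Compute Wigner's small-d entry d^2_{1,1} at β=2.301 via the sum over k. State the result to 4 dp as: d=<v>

d^2_{1,1}(β=2.301) via Wigner's sum:
Half-angle: c=0.408031, s=0.912968. N=√(6·1·6·1)=6.000000
The bounds max(0,m−m')=0 and min(l+m,l−m')=1 give 2 terms
  k=0: (−1)^0·6.0000/(6)·0.4080^4·0.9130^0 = +0.027719
  k=1: (−1)^1·6.0000/(2)·0.4080^2·0.9130^2 = -0.416312
d^2_{1,1}(2.301) = +0.027719 -0.416312 = -0.388593

d=-0.3886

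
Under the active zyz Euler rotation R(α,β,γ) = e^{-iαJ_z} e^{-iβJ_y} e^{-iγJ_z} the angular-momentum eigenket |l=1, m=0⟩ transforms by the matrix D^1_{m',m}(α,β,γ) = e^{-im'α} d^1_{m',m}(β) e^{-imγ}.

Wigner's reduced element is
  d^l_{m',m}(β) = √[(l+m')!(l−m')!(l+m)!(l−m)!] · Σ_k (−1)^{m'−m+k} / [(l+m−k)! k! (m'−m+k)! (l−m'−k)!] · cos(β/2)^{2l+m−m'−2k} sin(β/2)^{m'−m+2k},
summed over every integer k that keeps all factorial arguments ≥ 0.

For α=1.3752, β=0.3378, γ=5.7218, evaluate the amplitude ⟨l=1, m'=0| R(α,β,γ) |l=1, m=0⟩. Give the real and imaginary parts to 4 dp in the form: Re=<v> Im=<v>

First d^1_{0,0}(β=0.3378), then the phase factors e^{-i(0)α} and e^{-i(0)γ}:
With c≡cos(β/2)=0.985770 and s≡sin(β/2)=0.168098, N=[1·1·1·1]^{1/2}=1.000000
k∈{0,1} keeps every argument non-negative
  k=0: (−1)^0·1.0000/(1)·0.9858^2·0.1681^0 = +0.971743
  k=1: (−1)^1·1.0000/(1)·0.9858^0·0.1681^2 = -0.028257
d^1_{0,0}(0.3378) = +0.971743 -0.028257 = +0.943486
Phases: e^{-i·(0)·1.3752}=+1.000000+0.000000i, e^{-i·(0)·5.7218}=+1.000000+0.000000i ⇒ D=+0.943486+0.000000i

Re=0.9435 Im=0.0000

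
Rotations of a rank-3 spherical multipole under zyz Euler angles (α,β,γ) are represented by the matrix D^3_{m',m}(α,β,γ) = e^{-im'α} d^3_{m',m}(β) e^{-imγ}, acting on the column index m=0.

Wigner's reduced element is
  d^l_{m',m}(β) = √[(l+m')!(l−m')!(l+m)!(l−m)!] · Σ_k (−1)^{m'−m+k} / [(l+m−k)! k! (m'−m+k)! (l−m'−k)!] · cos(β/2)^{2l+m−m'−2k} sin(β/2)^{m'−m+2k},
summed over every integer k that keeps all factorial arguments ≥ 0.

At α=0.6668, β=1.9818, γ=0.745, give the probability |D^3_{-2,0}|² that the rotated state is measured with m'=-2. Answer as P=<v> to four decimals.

P=0.2114

First d^3_{-2,0}(β=1.9818), then the phase factors e^{-i(-2)α} and e^{-i(0)γ}:
Half-angle: c=0.547937, s=0.836519. N=√(1·120·6·6)=65.726707
Admissible k: 2..3 (factorial args all ≥0)
  k=2: (−1)^0·65.7267/(12)·0.5479^4·0.8365^2 = +0.345490
  k=3: (−1)^1·65.7267/(12)·0.5479^2·0.8365^4 = -0.805242
d^3_{-2,0}(1.9818) = +0.345490 -0.805242 = -0.459752
|D^3_{-2,0}|² = |d^3_{-2,0}(β)|² = (-0.459752)² = 0.211372 (the z-rotation phases have unit modulus)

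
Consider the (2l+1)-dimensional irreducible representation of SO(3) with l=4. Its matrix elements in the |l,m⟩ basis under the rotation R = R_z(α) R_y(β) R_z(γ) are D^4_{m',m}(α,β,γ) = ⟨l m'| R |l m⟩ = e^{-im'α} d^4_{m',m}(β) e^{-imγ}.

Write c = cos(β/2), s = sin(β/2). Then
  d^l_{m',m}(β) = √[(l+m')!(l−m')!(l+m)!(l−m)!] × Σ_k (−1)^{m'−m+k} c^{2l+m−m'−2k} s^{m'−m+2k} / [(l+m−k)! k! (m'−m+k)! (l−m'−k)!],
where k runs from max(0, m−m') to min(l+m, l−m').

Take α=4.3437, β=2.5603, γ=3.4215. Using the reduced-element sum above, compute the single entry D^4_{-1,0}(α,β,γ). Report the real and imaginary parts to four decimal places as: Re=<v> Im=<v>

Re=0.1747 Im=0.4521

D^4_{-1,0}(4.3437,2.5603,3.4215) = e^{-i·-1·4.3437}·d^4_{-1,0}(2.5603)·e^{-i·0·3.4215}. Compute d first:
With c≡cos(β/2)=0.286572 and s≡sin(β/2)=0.958059, N=[6·120·24·24]^{1/2}=643.987578
k∈{1,2,3,4} keeps every argument non-negative
  k=1: (−1)^0·643.9876/(144)·0.2866^7·0.9581^1 = +0.000680
  k=2: (−1)^1·643.9876/(24)·0.2866^5·0.9581^3 = -0.045605
  k=3: (−1)^2·643.9876/(24)·0.2866^3·0.9581^5 = +0.509714
  k=4: (−1)^3·643.9876/(144)·0.2866^1·0.9581^7 = -0.949496
d^4_{-1,0}(2.5603) = +0.000680 -0.045605 +0.509714 -0.949496 = -0.484707
D = (-0.360393-0.932801i)·(-0.484707)·(+1.000000+0.000000i) = +0.174685+0.452135i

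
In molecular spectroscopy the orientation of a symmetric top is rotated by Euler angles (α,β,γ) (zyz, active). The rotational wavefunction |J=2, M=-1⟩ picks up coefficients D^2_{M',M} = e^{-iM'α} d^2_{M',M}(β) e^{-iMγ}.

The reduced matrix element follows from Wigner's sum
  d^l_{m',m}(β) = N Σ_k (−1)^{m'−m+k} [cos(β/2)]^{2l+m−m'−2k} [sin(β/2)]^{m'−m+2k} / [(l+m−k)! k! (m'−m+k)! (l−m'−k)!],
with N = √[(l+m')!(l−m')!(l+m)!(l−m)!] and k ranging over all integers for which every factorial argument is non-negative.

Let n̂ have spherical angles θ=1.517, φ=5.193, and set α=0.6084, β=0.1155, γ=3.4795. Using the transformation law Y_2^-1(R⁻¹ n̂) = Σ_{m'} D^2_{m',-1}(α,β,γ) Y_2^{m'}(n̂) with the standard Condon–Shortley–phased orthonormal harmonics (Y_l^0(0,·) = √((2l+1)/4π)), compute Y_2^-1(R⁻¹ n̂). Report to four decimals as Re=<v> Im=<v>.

Need the full column D^2_{m',-1} for m'=−2..2 at α=0.6084, β=0.1155, γ=3.4795.
cos(β/2)=0.998333, sin(β/2)=0.057718
d^2_{-2,-1}: single k=1 term ⇒ +0.114859;  D = -0.001848-0.114845i
d^2_{-1,-1}: k∈[0..1] ⇒ +0.993348 -0.009961 = +0.983388;  D = -0.574970-0.797785i
d^2_{0,-1}: k∈[0..1] ⇒ -0.140674 +0.000470 = -0.140203;  D = +0.132275+0.046479i
d^2_{1,-1}: k∈[0..1] ⇒ +0.009961 -0.000011 = +0.009950;  D = -0.009588+0.002659i
d^2_{2,-1}: single k=0 term ⇒ -0.000384;  D = +0.000245-0.000296i
Y_2^{m'}(θ=1.517,φ=5.193) and Σ D·Y over m':
  (-0.0018-0.1148i)·(-0.2205+0.3158i)  (-0.5750-0.7978i)·(+0.0192+0.0368i)  (+0.1323+0.0465i)·(-0.3127+0.0000i)  (-0.0096+0.0027i)·(-0.0192+0.0368i)  (+0.0002-0.0003i)·(-0.2205-0.3158i)
Y_2^-1(R⁻¹ n̂) = +0.013573-0.026654i

Re=0.0136 Im=-0.0267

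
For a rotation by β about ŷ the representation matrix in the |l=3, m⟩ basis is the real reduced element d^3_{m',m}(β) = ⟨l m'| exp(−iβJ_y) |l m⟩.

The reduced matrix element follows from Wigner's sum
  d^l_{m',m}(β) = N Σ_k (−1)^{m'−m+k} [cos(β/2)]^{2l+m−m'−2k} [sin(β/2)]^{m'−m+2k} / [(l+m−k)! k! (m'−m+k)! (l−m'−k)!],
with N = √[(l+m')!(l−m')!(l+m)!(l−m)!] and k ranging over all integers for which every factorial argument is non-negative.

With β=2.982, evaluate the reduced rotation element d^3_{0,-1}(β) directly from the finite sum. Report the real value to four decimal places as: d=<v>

d=-0.2666

d^3_{0,-1}(β=2.982) via Wigner's sum:
c=cos(2.982/2)=0.079712, s=sin(2.982/2)=0.996818; N=√[6·6·2·24]=41.569219
The bounds max(0,m−m')=0 and min(l+m,l−m')=2 give 3 terms
  k=0: (−1)^1·41.5692/(12)·0.0797^5·0.9968^1 = -0.000011
  k=1: (−1)^2·41.5692/(4)·0.0797^3·0.9968^3 = +0.005213
  k=2: (−1)^3·41.5692/(12)·0.0797^1·0.9968^5 = -0.271764
d^3_{0,-1}(2.982) = -0.000011 +0.005213 -0.271764 = -0.266562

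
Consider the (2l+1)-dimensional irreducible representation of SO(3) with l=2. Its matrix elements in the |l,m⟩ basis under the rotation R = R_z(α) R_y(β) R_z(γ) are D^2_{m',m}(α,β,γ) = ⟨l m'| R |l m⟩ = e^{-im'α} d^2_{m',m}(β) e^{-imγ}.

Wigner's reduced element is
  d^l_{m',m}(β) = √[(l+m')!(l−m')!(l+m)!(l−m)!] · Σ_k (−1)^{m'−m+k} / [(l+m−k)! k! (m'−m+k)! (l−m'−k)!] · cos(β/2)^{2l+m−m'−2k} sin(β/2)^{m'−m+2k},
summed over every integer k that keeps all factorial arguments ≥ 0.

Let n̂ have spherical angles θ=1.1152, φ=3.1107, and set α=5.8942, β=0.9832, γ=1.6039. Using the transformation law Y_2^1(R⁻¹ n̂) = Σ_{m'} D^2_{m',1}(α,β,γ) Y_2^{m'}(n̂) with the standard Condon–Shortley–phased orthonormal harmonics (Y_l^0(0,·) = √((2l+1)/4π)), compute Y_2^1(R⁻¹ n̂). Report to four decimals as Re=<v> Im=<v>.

Re=-0.1011 Im=0.2968

Need the full column D^2_{m',1} for m'=−2..2 at α=5.8942, β=0.9832, γ=1.6039.
cos(β/2)=0.881579, sin(β/2)=0.472037
d^2_{-2,1}: single k=3 term ⇒ +0.185447;  D = -0.134454-0.127721i
d^2_{-1,1}: k∈[2..3] ⇒ +0.519512 -0.049648 = +0.469864;  D = -0.192488-0.428626i
d^2_{0,1}: k∈[1..2] ⇒ +0.792200 -0.227125 = +0.565075;  D = -0.018703-0.564766i
d^2_{1,1}: k∈[0..1] ⇒ +0.604010 -0.519512 = +0.084498;  D = +0.029441-0.079204i
d^2_{2,1}: single k=0 term ⇒ -0.646829;  D = -0.438468+0.475534i
Y_2^{m'}(θ=1.1152,φ=3.1107) and Σ D·Y over m':
  (-0.1345-0.1277i)·(+0.3109+0.0192i)  (-0.1925-0.4286i)·(-0.3051-0.0094i)  (-0.0187-0.5648i)·(-0.1322+0.0000i)  (+0.0294-0.0792i)·(+0.3051-0.0094i)  (-0.4385+0.4755i)·(+0.3109-0.0192i)
Y_2^1(R⁻¹ n̂) = -0.101122+0.296798i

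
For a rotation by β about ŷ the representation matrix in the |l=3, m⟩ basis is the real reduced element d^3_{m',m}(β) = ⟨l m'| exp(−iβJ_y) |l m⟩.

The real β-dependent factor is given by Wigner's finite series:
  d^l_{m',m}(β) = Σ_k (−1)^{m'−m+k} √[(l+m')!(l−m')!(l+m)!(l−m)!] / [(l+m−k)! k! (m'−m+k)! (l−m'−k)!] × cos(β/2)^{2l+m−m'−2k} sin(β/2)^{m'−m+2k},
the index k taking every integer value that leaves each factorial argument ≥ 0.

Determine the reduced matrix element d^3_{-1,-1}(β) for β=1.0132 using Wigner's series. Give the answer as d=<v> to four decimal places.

d=-0.3998

d^3_{-1,-1}(β=1.0132) via Wigner's sum:
Half-angle: c=0.874399, s=0.485207. N=√(2·24·2·24)=48.000000
k: max(0,(-1)−(-1))=0 … min(3+(-1),3−(-1))=2
  k=0: (−1)^0·48.0000/(48)·0.8744^6·0.4852^0 = +0.446950
  k=1: (−1)^1·48.0000/(6)·0.8744^4·0.4852^2 = -1.100990
  k=2: (−1)^2·48.0000/(8)·0.8744^2·0.4852^4 = +0.254261
d^3_{-1,-1}(1.0132) = +0.446950 -1.100990 +0.254261 = -0.399780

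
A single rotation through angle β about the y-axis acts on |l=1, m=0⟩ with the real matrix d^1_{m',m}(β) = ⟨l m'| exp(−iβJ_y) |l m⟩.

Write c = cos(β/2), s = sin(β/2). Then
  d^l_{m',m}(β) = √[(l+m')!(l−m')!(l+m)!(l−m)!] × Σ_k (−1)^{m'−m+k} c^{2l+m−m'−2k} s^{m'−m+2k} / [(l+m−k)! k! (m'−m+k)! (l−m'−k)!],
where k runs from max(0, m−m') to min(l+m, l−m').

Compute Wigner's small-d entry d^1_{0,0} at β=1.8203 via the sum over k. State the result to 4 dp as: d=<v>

d=-0.2469

d^1_{0,0}(β=1.8203) via Wigner's sum:
c=cos(1.8203/2)=0.613627, s=sin(1.8203/2)=0.789596; N=√[1·1·1·1]=1.000000
The bounds max(0,m−m')=0 and min(l+m,l−m')=1 give 2 terms
  k=0: (−1)^0·1.0000/(1)·0.6136^2·0.7896^0 = +0.376538
  k=1: (−1)^1·1.0000/(1)·0.6136^0·0.7896^2 = -0.623462
d^1_{0,0}(1.8203) = +0.376538 -0.623462 = -0.246923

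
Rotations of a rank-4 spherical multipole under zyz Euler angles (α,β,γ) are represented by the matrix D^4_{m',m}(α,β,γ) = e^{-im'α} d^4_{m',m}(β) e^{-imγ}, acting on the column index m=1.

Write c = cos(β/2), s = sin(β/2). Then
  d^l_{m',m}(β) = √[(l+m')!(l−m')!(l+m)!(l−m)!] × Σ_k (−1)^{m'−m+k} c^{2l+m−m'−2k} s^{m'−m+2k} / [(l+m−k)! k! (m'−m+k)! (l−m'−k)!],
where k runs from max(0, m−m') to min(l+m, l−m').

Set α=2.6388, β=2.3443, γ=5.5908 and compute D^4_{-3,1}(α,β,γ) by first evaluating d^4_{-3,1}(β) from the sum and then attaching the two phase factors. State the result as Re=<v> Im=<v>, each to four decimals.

First d^4_{-3,1}(β=2.3443), then the phase factors e^{-i(-3)α} and e^{-i(1)γ}:
c=cos(2.3443/2)=0.388171, s=sin(2.3443/2)=0.921587; N=√[1·5040·120·6]=1904.940944
Admissible k: 4..5 (factorial args all ≥0)
  k=4: (−1)^0·1904.9409/(144)·0.3882^4·0.9216^4 = +0.216650
  k=5: (−1)^1·1904.9409/(240)·0.3882^2·0.9216^6 = -0.732716
d^4_{-3,1}(2.3443) = +0.216650 -0.732716 = -0.516066
D = (-0.062378+0.998053i)·(-0.516066)·(+0.769725+0.638375i) = +0.353581-0.375906i

Re=0.3536 Im=-0.3759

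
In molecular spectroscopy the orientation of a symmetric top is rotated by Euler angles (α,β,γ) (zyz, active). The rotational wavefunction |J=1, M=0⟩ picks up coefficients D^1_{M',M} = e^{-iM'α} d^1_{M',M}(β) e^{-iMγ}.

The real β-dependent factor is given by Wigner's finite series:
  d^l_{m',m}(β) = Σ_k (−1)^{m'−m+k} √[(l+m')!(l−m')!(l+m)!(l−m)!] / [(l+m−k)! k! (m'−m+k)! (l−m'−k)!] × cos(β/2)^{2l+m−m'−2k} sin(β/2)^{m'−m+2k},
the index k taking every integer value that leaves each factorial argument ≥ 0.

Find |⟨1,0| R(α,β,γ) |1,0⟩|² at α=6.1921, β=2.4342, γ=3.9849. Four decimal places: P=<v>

D^1_{0,0}(6.1921,2.4342,3.9849) = e^{-i·0·6.1921}·d^1_{0,0}(2.4342)·e^{-i·0·3.9849}. Compute d first:
c=cos(2.4342/2)=0.346368, s=sin(2.4342/2)=0.938099; N=√[1·1·1·1]=1.000000
The bounds max(0,m−m')=0 and min(l+m,l−m')=1 give 2 terms
  k=0: (−1)^0·1.0000/(1)·0.3464^2·0.9381^0 = +0.119971
  k=1: (−1)^1·1.0000/(1)·0.3464^0·0.9381^2 = -0.880029
d^1_{0,0}(2.4342) = +0.119971 -0.880029 = -0.760059
|D^1_{0,0}|² = |d^1_{0,0}(β)|² = (-0.760059)² = 0.577689 (the z-rotation phases have unit modulus)

P=0.5777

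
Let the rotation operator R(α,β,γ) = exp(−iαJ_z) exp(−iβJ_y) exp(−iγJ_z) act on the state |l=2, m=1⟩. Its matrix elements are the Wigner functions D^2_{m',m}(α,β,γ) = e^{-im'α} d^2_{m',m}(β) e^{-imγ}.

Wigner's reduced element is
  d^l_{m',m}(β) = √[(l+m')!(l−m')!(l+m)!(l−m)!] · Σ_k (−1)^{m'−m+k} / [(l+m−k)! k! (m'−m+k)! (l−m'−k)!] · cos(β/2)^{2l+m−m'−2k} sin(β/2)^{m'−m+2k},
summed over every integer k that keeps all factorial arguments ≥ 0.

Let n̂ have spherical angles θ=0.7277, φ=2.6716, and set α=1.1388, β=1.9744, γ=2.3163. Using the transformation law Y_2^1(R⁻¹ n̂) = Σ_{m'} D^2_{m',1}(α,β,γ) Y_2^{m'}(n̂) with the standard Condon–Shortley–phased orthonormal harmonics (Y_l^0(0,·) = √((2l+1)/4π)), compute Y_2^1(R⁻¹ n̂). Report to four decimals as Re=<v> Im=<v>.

Need the full column D^2_{m',1} for m'=−2..2 at α=1.1388, β=1.9744, γ=2.3163.
cos(β/2)=0.551029, sin(β/2)=0.834486
d^2_{-2,1}: single k=3 term ⇒ +0.640416;  D = +0.639936-0.024778i
d^2_{-1,1}: k∈[2..3] ⇒ +0.634319 -0.484928 = +0.149392;  D = +0.057252-0.137986i
d^2_{0,1}: k∈[1..2] ⇒ +0.341993 -0.784346 = -0.442353;  D = +0.300066+0.325017i
d^2_{1,1}: k∈[0..1] ⇒ +0.092193 -0.634319 = -0.542127;  D = +0.515702-0.167190i
d^2_{2,1}: single k=0 term ⇒ -0.279236;  D = +0.033009-0.277278i
Y_2^{m'}(θ=0.7277,φ=2.6716) and Σ D·Y over m':
  (+0.6399-0.0248i)·(+0.1008+0.1380i)  (+0.0573-0.1380i)·(-0.3421-0.1738i)  (+0.3001+0.3250i)·(+0.2122+0.0000i)  (+0.5157-0.1672i)·(+0.3421-0.1738i)  (+0.0330-0.2773i)·(+0.1008-0.1380i)
Y_2^1(R⁻¹ n̂) = +0.200452+0.012719i

Re=0.2005 Im=0.0127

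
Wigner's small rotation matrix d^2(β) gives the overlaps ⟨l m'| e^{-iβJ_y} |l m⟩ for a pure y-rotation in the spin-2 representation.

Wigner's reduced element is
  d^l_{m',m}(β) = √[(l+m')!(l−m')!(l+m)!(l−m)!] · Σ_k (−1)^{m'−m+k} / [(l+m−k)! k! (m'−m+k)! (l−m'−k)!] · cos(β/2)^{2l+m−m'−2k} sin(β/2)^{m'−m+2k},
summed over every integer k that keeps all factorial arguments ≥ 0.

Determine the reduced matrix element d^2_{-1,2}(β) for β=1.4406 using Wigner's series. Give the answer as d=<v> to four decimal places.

d=0.4314

d^2_{-1,2}(β=1.4406) via Wigner's sum:
c=cos(1.4406/2)=0.751608, s=sin(1.4406/2)=0.659610; N=√[1·6·24·1]=12.000000
The bounds max(0,m−m')=3 and min(l+m,l−m')=3 give 1 term
  k=3: (−1)^0·12.0000/(6)·0.7516^1·0.6596^3 = +0.431403
d^2_{-1,2}(1.4406) = +0.431403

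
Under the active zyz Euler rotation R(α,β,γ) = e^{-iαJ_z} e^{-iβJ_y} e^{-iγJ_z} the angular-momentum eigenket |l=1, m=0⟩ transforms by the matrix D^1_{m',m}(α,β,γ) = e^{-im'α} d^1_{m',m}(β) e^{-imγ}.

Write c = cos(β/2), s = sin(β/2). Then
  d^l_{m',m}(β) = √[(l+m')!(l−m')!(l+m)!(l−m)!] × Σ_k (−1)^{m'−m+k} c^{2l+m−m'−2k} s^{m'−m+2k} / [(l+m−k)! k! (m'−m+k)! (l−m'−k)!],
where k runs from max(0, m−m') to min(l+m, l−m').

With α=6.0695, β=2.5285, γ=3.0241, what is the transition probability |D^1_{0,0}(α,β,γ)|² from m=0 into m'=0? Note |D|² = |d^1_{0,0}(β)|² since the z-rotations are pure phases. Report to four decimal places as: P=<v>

Split into d^1_{0,0}(β=2.5285) × two z-phases.
c=cos(2.5285/2)=0.301768, s=sin(2.5285/2)=0.953381; N=√[1·1·1·1]=1.000000
k∈{0,1} keeps every argument non-negative
  k=0: (−1)^0·1.0000/(1)·0.3018^2·0.9534^0 = +0.091064
  k=1: (−1)^1·1.0000/(1)·0.3018^0·0.9534^2 = -0.908936
d^1_{0,0}(2.5285) = +0.091064 -0.908936 = -0.817872
|D^1_{0,0}|² = |d^1_{0,0}(β)|² = (-0.817872)² = 0.668915 (the z-rotation phases have unit modulus)

P=0.6689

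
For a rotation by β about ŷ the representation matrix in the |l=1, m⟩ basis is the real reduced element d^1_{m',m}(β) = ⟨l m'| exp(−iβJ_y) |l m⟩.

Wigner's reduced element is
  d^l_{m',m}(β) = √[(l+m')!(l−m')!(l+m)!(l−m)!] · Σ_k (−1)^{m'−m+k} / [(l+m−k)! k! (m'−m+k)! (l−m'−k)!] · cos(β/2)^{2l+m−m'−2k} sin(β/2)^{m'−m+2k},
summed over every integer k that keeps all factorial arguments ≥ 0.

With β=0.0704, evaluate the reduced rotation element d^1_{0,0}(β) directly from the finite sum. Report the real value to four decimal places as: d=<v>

d=0.9975

d^1_{0,0}(β=0.0704) via Wigner's sum:
c=cos(0.0704/2)=0.999381, s=sin(0.0704/2)=0.035193; N=√[1·1·1·1]=1.000000
Admissible k: 0..1 (factorial args all ≥0)
  k=0: (−1)^0·1.0000/(1)·0.9994^2·0.0352^0 = +0.998761
  k=1: (−1)^1·1.0000/(1)·0.9994^0·0.0352^2 = -0.001239
d^1_{0,0}(0.0704) = +0.998761 -0.001239 = +0.997523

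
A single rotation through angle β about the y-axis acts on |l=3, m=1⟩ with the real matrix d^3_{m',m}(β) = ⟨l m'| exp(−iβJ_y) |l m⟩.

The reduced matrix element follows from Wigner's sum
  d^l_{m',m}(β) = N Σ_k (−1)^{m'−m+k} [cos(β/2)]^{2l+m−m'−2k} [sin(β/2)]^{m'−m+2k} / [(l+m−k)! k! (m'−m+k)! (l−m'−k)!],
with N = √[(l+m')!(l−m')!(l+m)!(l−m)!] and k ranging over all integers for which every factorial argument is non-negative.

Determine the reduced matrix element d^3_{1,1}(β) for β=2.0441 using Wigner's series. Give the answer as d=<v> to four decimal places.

d=0.4540

d^3_{1,1}(β=2.0441) via Wigner's sum:
c=cos(2.0441/2)=0.521618, s=sin(2.0441/2)=0.853179; N=√[24·2·24·2]=48.000000
Admissible k: 0..2 (factorial args all ≥0)
  k=0: (−1)^0·48.0000/(48)·0.5216^6·0.8532^0 = +0.020143
  k=1: (−1)^1·48.0000/(6)·0.5216^4·0.8532^2 = -0.431103
  k=2: (−1)^2·48.0000/(8)·0.5216^2·0.8532^4 = +0.865002
d^3_{1,1}(2.0441) = +0.020143 -0.431103 +0.865002 = +0.454042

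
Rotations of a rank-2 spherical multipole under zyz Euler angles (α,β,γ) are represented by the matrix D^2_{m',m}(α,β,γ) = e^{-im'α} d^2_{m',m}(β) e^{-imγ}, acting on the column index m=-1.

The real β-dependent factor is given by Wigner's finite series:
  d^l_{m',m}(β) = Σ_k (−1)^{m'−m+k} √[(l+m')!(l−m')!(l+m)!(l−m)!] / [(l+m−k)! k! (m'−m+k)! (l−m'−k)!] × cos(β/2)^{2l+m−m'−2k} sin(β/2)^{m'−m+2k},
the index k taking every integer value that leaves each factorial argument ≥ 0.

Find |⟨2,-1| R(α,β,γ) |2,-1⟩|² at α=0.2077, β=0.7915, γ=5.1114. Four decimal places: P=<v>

P=0.1192

First d^2_{-1,-1}(β=0.7915), then the phase factors e^{-i(-1)α} and e^{-i(-1)γ}:
With c≡cos(β/2)=0.922708 and s≡sin(β/2)=0.385500, N=[1·6·1·6]^{1/2}=6.000000
k∈{0,1} keeps every argument non-negative
  k=0: (−1)^0·6.0000/(6)·0.9227^4·0.3855^0 = +0.724864
  k=1: (−1)^1·6.0000/(2)·0.9227^2·0.3855^2 = -0.379576
d^2_{-1,-1}(0.7915) = +0.724864 -0.379576 = +0.345288
|D^2_{-1,-1}|² = |d^2_{-1,-1}(β)|² = (+0.345288)² = 0.119224 (the z-rotation phases have unit modulus)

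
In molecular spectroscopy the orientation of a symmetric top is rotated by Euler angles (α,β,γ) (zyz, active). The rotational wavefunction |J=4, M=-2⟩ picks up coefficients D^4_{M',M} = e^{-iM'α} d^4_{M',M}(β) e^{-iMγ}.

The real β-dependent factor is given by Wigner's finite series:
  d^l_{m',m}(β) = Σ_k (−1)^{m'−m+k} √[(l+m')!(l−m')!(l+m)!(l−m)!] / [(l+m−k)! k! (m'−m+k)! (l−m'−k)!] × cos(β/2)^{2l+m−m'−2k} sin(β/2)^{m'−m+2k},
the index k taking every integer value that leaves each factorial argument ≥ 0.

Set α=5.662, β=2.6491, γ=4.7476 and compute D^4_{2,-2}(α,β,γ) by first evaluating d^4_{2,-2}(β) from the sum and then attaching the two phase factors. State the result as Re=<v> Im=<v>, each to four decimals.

Re=-0.0603 Im=-0.2284

First d^4_{2,-2}(β=2.6491), then the phase factors e^{-i(2)α} and e^{-i(-2)γ}:
c=cos(2.6491/2)=0.243765, s=sin(2.6491/2)=0.969834; N=√[720·2·2·720]=1440.000000
k: max(0,(-2)−(2))=0 … min(4+(-2),4−(2))=2
  k=0: (−1)^4·1440.0000/(96)·0.2438^4·0.9698^4 = +0.046856
  k=1: (−1)^5·1440.0000/(120)·0.2438^2·0.9698^6 = -0.593349
  k=2: (−1)^6·1440.0000/(1440)·0.2438^0·0.9698^8 = +0.782673
d^4_{2,-2}(2.6491) = +0.046856 -0.593349 +0.782673 = +0.236180
D = (+0.322553+0.946551i)·(+0.236180)·(-0.997521-0.070364i) = -0.060262-0.228363i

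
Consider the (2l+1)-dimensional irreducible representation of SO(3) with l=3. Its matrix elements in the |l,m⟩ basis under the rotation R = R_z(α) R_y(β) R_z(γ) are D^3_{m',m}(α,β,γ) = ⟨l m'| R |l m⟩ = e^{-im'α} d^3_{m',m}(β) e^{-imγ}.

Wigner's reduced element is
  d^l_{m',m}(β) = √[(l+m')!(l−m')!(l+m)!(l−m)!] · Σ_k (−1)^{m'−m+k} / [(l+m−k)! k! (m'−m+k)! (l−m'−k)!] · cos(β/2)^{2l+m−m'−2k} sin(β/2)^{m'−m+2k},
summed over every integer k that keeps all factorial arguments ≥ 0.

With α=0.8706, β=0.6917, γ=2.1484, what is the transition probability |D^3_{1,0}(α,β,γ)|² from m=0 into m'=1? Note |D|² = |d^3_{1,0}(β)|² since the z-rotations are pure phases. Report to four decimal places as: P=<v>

P=0.2948

First d^3_{1,0}(β=0.6917), then the phase factors e^{-i(1)α} and e^{-i(0)γ}:
Half-angle: c=0.940788, s=0.338996. N=√(24·2·6·6)=41.569219
The bounds max(0,m−m')=0 and min(l+m,l−m')=2 give 3 terms
  k=0: (−1)^1·41.5692/(12)·0.9408^5·0.3390^1 = -0.865454
  k=1: (−1)^2·41.5692/(4)·0.9408^3·0.3390^3 = +0.337110
  k=2: (−1)^3·41.5692/(12)·0.9408^1·0.3390^5 = -0.014590
d^3_{1,0}(0.6917) = -0.865454 +0.337110 -0.014590 = -0.542933
|D^3_{1,0}|² = |d^3_{1,0}(β)|² = (-0.542933)² = 0.294777 (the z-rotation phases have unit modulus)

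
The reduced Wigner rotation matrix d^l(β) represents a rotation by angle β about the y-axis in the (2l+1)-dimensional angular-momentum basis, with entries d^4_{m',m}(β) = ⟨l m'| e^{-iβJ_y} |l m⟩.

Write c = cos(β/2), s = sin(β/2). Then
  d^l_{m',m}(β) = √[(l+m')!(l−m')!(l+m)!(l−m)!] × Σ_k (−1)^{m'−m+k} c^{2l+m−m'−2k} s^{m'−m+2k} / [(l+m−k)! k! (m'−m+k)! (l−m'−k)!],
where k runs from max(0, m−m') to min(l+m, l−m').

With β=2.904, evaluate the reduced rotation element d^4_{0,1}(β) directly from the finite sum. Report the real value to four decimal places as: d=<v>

d=-0.4619

d^4_{0,1}(β=2.904) via Wigner's sum:
Half-angle: c=0.118517, s=0.992952. N=√(24·24·120·6)=643.987578
The bounds max(0,m−m')=1 and min(l+m,l−m')=4 give 4 terms
  k=1: (−1)^0·643.9876/(144)·0.1185^7·0.9930^1 = +0.000001
  k=2: (−1)^1·643.9876/(24)·0.1185^5·0.9930^3 = -0.000614
  k=3: (−1)^2·643.9876/(24)·0.1185^3·0.9930^5 = +0.043117
  k=4: (−1)^3·643.9876/(144)·0.1185^1·0.9930^7 = -0.504422
d^4_{0,1}(2.904) = +0.000001 -0.000614 +0.043117 -0.504422 = -0.461917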